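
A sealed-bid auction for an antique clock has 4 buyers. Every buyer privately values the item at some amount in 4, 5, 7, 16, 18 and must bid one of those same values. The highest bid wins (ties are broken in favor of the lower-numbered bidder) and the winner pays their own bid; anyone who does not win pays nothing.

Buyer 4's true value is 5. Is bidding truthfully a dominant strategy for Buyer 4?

Yes

Check each profile of the others' bids and compare truth against every alternative bid.
Others bid (4, 4, 4): truth gives 0, best alternative gives 0.
Others bid (4, 4, 5): truth gives 0, best alternative gives 0.
Others bid (4, 4, 7): truth gives 0, best alternative gives 0.
Others bid (4, 4, 16): truth gives 0, best alternative gives 0.
Others bid (4, 4, 18): truth gives 0, best alternative gives 0.
Others bid (4, 5, 4): truth gives 0, best alternative gives 0.
(Remaining 119 profiles checked similarly; truth is weakly best in each.)
In every case the truthful bid is at least as good as any alternative, so it is a dominant strategy.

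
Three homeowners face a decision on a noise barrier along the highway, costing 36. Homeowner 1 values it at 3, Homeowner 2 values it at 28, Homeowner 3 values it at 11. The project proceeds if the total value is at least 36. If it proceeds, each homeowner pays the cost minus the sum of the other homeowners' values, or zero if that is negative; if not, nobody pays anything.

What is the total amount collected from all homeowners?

27

Total value 42 ≥ cost 36, so it is built.
Homeowner 1: others sum to 39; max(0, 36 - 39) = 0.
Homeowner 2: others sum to 14; max(0, 36 - 14) = 22.
Homeowner 3: others sum to 31; max(0, 36 - 31) = 5.
Total collected = 0 + 22 + 5 = 27.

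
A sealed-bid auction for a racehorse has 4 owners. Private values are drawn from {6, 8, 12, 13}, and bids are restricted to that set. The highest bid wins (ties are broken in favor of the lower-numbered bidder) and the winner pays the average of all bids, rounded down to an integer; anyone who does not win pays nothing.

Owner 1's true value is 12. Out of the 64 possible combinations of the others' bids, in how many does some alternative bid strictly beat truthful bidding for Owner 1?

Others bid (6, 6, 6): truth gives 5; bid 6 gives 6 > 5. Violating.
Others bid (6, 6, 8): truth gives 4; bid 8 gives 5 > 4. Violating.
Others bid (6, 6, 13): truth gives 0; bid 13 gives 3 > 0. Violating.
Others bid (6, 8, 6): truth gives 4; bid 8 gives 5 > 4. Violating.
Others bid (6, 6, 12): truth gives 3; no alternative beats it.
Others bid (6, 8, 12): truth gives 3; no alternative beats it.
(Checking all 64 profiles: 38 have a profitable deviation, 26 do not.)

38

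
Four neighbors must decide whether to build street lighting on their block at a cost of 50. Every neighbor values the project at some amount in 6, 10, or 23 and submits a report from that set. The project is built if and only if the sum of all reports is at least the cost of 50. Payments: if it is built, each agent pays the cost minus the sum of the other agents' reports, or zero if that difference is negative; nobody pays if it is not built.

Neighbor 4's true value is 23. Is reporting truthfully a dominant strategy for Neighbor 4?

Check each profile of the others' reports and compare truth against every alternative report.
Others report (6, 10, 23): truth gives 12, best alternative gives 0.
Others report (6, 23, 10): truth gives 12, best alternative gives 0.
Others report (10, 6, 23): truth gives 12, best alternative gives 0.
Others report (10, 23, 6): truth gives 12, best alternative gives 0.
Others report (23, 6, 10): truth gives 12, best alternative gives 0.
Others report (23, 10, 6): truth gives 12, best alternative gives 0.
(Remaining 21 profiles checked similarly; truth is weakly best in each.)
In every case the truthful report is at least as good as any alternative, so it is a dominant strategy.

Yes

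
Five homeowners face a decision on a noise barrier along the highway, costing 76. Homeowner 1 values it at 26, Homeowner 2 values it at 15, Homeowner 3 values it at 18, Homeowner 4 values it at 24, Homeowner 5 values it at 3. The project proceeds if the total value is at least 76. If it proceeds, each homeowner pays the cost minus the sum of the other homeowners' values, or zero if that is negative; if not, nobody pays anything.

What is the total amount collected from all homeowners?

Total value 86 ≥ cost 76, so it is built.
Homeowner 1: others sum to 60; max(0, 76 - 60) = 16.
Homeowner 2: others sum to 71; max(0, 76 - 71) = 5.
Homeowner 3: others sum to 68; max(0, 76 - 68) = 8.
Homeowner 4: others sum to 62; max(0, 76 - 62) = 14.
Homeowner 5: others sum to 83; max(0, 76 - 83) = 0.
Total collected = 16 + 5 + 8 + 14 + 0 = 43.

43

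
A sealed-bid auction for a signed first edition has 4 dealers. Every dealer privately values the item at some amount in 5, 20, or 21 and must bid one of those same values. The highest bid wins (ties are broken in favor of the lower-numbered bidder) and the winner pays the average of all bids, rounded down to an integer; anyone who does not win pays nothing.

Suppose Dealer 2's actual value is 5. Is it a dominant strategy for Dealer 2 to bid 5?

Yes

Check each profile of the others' bids and compare truth against every alternative bid.
Others bid (5, 20, 20): truth gives 0, best alternative gives -11.
Others bid (5, 5, 20): truth gives 0, best alternative gives -7.
Others bid (5, 20, 5): truth gives 0, best alternative gives -7.
Others bid (5, 5, 5): truth gives 0, best alternative gives -3.
Others bid (5, 5, 21): truth gives 0, best alternative gives 0.
Others bid (5, 20, 21): truth gives 0, best alternative gives 0.
(Remaining 21 profiles checked similarly; truth is weakly best in each.)
In every case the truthful bid is at least as good as any alternative, so it is a dominant strategy.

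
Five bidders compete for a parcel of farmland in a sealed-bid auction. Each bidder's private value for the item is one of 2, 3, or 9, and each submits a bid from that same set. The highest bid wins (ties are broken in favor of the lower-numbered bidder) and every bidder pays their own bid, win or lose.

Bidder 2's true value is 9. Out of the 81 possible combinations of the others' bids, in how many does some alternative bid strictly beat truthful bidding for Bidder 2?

Others bid (2, 2, 2, 2): truth gives 0; bid 3 gives 6 > 0. Violating.
Others bid (2, 2, 2, 3): truth gives 0; bid 3 gives 6 > 0. Violating.
Others bid (2, 2, 3, 2): truth gives 0; bid 3 gives 6 > 0. Violating.
Others bid (2, 2, 3, 3): truth gives 0; bid 3 gives 6 > 0. Violating.
Others bid (2, 2, 2, 9): truth gives 0; no alternative beats it.
Others bid (2, 2, 3, 9): truth gives 0; no alternative beats it.
(Checking all 81 profiles: 35 have a profitable deviation, 46 do not.)

35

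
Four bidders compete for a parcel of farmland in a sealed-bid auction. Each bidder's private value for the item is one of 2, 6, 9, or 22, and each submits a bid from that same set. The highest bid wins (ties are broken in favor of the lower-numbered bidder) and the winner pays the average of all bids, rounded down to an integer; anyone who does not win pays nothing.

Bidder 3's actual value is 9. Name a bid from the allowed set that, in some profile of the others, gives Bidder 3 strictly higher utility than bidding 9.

Suppose Bidder 1 bids 2, Bidder 2 bids 9 and Bidder 4 bids 2.
Bid 9: loses, pays 0, utility 0.
Bid 22: wins, pays 8, utility 9 - 8 = 1.
So bidding 22 beats truth here (1 > 0).

22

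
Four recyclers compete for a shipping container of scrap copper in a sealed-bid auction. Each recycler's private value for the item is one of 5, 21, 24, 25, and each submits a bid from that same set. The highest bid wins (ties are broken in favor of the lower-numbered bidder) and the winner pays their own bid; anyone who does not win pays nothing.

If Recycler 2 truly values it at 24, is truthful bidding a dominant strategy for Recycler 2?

No

Consider the case where Recycler 1 bids 5, Recycler 3 bids 5 and Recycler 4 bids 5.
Truthful bid 24: wins, pays 24, utility 24 - 24 = 0.
Bid 21 instead: wins, pays 21, utility 24 - 21 = 3.
Since 3 > 0, bidding 21 is strictly better here, so truthful bidding is not dominant.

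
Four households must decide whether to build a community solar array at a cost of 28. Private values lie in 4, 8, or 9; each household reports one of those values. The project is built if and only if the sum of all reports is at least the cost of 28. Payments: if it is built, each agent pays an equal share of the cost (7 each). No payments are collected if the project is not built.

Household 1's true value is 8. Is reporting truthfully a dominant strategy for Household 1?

Yes

Check each profile of the others' reports and compare truth against every alternative report.
Others report (4, 8, 8): truth gives 1, best alternative gives 1.
Others report (4, 8, 9): truth gives 1, best alternative gives 1.
Others report (4, 9, 8): truth gives 1, best alternative gives 1.
Others report (4, 9, 9): truth gives 1, best alternative gives 1.
Others report (8, 4, 8): truth gives 1, best alternative gives 1.
Others report (8, 4, 9): truth gives 1, best alternative gives 1.
(Remaining 21 profiles checked similarly; truth is weakly best in each.)
In every case the truthful report is at least as good as any alternative, so it is a dominant strategy.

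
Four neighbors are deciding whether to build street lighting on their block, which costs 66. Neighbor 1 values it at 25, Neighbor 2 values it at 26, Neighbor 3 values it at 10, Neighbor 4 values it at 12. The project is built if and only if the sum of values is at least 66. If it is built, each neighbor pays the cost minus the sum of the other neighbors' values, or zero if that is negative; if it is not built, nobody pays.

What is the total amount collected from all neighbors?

45

Total value 73 ≥ cost 66, so it is built.
Neighbor 1: others sum to 48; max(0, 66 - 48) = 18.
Neighbor 2: others sum to 47; max(0, 66 - 47) = 19.
Neighbor 3: others sum to 63; max(0, 66 - 63) = 3.
Neighbor 4: others sum to 61; max(0, 66 - 61) = 5.
Total collected = 18 + 19 + 3 + 5 = 45.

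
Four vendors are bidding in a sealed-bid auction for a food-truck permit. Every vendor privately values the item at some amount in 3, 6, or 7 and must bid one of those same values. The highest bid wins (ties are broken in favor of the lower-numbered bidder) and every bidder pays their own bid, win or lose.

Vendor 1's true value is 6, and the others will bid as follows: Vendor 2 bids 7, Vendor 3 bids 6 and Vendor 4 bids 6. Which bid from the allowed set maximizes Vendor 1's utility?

Bid 3: loses but pays 3, utility -3.
Bid 6: loses but pays 6, utility -6.
Bid 7: wins, pays 7, utility 6 - 7 = -1.
The best choice is 7 with utility -1.

7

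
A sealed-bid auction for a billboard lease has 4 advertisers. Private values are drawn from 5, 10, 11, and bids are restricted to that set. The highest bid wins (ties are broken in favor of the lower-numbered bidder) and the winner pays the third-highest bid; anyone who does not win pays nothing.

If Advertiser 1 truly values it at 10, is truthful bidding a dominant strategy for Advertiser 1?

Consider the case where Advertiser 2 bids 5, Advertiser 3 bids 5 and Advertiser 4 bids 11.
Truthful bid 10: loses, pays 0, utility 0.
Bid 11 instead: wins, pays 5, utility 10 - 5 = 5.
Since 5 > 0, bidding 11 is strictly better here, so truthful bidding is not dominant.

No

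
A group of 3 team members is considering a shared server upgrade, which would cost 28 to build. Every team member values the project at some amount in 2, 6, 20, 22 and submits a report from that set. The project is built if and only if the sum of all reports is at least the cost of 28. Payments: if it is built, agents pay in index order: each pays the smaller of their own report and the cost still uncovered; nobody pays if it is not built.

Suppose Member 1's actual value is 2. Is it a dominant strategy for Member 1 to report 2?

Yes

Check each profile of the others' reports and compare truth against every alternative report.
Others report (2, 20): truth gives 0, best alternative gives -4.
Others report (2, 22): truth gives 0, best alternative gives -4.
Others report (6, 20): truth gives 0, best alternative gives -4.
Others report (6, 22): truth gives 0, best alternative gives -4.
Others report (20, 2): truth gives 0, best alternative gives -4.
Others report (20, 6): truth gives 0, best alternative gives -4.
(Remaining 10 profiles checked similarly; truth is weakly best in each.)
In every case the truthful report is at least as good as any alternative, so it is a dominant strategy.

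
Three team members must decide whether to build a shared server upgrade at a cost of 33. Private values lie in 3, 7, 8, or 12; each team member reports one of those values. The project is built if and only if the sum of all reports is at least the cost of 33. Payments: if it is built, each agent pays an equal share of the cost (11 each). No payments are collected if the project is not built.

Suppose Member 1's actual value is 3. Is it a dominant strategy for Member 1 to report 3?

Check each profile of the others' reports and compare truth against every alternative report.
Others report (3, 3): truth gives 0, best alternative gives 0.
Others report (3, 7): truth gives 0, best alternative gives 0.
Others report (3, 8): truth gives 0, best alternative gives 0.
Others report (3, 12): truth gives 0, best alternative gives 0.
Others report (7, 3): truth gives 0, best alternative gives 0.
Others report (7, 7): truth gives 0, best alternative gives 0.
(Remaining 10 profiles checked similarly; truth is weakly best in each.)
In every case the truthful report is at least as good as any alternative, so it is a dominant strategy.

Yes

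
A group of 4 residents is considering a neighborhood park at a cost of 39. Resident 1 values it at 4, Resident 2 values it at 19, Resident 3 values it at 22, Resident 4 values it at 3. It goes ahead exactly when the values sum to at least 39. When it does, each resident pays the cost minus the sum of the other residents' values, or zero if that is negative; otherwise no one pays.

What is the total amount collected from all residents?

23

Total value 48 ≥ cost 39, so it is built.
Resident 1: others sum to 44; max(0, 39 - 44) = 0.
Resident 2: others sum to 29; max(0, 39 - 29) = 10.
Resident 3: others sum to 26; max(0, 39 - 26) = 13.
Resident 4: others sum to 45; max(0, 39 - 45) = 0.
Total collected = 0 + 10 + 13 + 0 = 23.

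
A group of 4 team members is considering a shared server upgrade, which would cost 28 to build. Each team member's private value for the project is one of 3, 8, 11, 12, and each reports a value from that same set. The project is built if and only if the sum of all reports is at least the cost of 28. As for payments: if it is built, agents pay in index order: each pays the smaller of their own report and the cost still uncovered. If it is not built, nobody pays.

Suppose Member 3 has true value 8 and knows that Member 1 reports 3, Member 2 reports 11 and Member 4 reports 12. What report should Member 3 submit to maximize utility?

3

Report 3: project built, pays 3, utility 8 - 3 = 5.
Report 8: project built, pays 8, utility 8 - 8 = 0.
Report 11: project built, pays 11, utility 8 - 11 = -3.
Report 12: project built, pays 12, utility 8 - 12 = -4.
The best choice is 3 with utility 5.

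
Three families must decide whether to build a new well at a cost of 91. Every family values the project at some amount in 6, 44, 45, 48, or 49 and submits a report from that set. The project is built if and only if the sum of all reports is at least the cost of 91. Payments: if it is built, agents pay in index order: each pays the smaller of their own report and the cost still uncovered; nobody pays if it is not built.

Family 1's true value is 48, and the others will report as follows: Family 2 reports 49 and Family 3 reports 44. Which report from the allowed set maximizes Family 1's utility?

6

Report 6: project built, pays 6, utility 48 - 6 = 42.
Report 44: project built, pays 44, utility 48 - 44 = 4.
Report 45: project built, pays 45, utility 48 - 45 = 3.
Report 48: project built, pays 48, utility 48 - 48 = 0.
Report 49: project built, pays 49, utility 48 - 49 = -1.
The best choice is 6 with utility 42.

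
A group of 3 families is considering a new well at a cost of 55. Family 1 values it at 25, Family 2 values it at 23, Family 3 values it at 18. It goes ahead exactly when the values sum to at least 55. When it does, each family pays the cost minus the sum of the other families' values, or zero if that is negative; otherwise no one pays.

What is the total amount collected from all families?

33

Total value 66 ≥ cost 55, so it is built.
Family 1: others sum to 41; max(0, 55 - 41) = 14.
Family 2: others sum to 43; max(0, 55 - 43) = 12.
Family 3: others sum to 48; max(0, 55 - 48) = 7.
Total collected = 14 + 12 + 7 = 33.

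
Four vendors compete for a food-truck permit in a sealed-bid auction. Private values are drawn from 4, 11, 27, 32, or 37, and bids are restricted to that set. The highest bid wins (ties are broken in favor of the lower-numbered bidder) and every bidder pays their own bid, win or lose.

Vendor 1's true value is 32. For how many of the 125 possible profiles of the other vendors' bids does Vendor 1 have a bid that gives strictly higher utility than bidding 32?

88

Others bid (4, 4, 4): truth gives 0; bid 4 gives 28 > 0. Violating.
Others bid (4, 4, 11): truth gives 0; bid 11 gives 21 > 0. Violating.
Others bid (4, 4, 27): truth gives 0; bid 27 gives 5 > 0. Violating.
Others bid (4, 4, 37): truth gives -32; bid 4 gives -4 > -32. Violating.
Others bid (4, 4, 32): truth gives 0; no alternative beats it.
Others bid (4, 11, 32): truth gives 0; no alternative beats it.
(Checking all 125 profiles: 88 have a profitable deviation, 37 do not.)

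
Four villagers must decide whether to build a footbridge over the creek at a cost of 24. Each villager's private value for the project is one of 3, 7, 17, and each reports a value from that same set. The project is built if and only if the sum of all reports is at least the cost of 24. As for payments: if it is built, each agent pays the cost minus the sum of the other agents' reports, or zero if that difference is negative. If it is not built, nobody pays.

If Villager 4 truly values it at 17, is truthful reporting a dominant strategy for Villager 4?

Yes

Check each profile of the others' reports and compare truth against every alternative report.
Others report (3, 3, 7): truth gives 6, best alternative gives 0.
Others report (3, 7, 3): truth gives 6, best alternative gives 0.
Others report (7, 3, 3): truth gives 6, best alternative gives 0.
Others report (3, 3, 3): truth gives 2, best alternative gives 0.
Others report (3, 7, 17): truth gives 17, best alternative gives 17.
Others report (3, 17, 7): truth gives 17, best alternative gives 17.
(Remaining 21 profiles checked similarly; truth is weakly best in each.)
In every case the truthful report is at least as good as any alternative, so it is a dominant strategy.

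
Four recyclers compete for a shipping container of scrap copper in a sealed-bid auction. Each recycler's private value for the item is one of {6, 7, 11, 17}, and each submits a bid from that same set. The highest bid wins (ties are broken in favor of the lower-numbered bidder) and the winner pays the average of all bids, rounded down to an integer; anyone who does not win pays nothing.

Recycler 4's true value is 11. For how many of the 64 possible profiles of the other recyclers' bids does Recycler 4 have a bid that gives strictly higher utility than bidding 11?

Others bid (6, 6, 6): truth gives 4; bid 7 gives 5 > 4. Violating.
Others bid (6, 6, 11): truth gives 0; bid 17 gives 1 > 0. Violating.
Others bid (6, 7, 11): truth gives 0; bid 17 gives 1 > 0. Violating.
Others bid (6, 11, 6): truth gives 0; bid 17 gives 1 > 0. Violating.
Others bid (6, 6, 7): truth gives 4; no alternative beats it.
Others bid (6, 6, 17): truth gives 0; no alternative beats it.
(Checking all 64 profiles: 13 have a profitable deviation, 51 do not.)

13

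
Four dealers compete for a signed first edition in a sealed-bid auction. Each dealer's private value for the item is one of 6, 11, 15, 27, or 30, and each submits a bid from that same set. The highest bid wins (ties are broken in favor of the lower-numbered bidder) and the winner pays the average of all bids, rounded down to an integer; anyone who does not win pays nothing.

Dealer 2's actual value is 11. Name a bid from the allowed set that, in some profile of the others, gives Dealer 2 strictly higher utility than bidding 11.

Suppose Dealer 1 bids 6, Dealer 3 bids 6 and Dealer 4 bids 15.
Bid 11: loses, pays 0, utility 0.
Bid 15: wins, pays 10, utility 11 - 10 = 1.
So bidding 15 beats truth here (1 > 0).

15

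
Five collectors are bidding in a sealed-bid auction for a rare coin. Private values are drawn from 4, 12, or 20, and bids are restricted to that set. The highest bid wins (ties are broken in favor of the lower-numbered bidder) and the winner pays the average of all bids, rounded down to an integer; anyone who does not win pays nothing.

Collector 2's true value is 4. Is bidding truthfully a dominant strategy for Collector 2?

Check each profile of the others' bids and compare truth against every alternative bid.
Others bid (4, 12, 12, 12): truth gives 0, best alternative gives -6.
Others bid (4, 4, 12, 12): truth gives 0, best alternative gives -4.
Others bid (4, 12, 4, 12): truth gives 0, best alternative gives -4.
Others bid (4, 12, 12, 4): truth gives 0, best alternative gives -4.
Others bid (4, 4, 4, 12): truth gives 0, best alternative gives -3.
Others bid (4, 4, 12, 4): truth gives 0, best alternative gives -3.
(Remaining 75 profiles checked similarly; truth is weakly best in each.)
In every case the truthful bid is at least as good as any alternative, so it is a dominant strategy.

Yes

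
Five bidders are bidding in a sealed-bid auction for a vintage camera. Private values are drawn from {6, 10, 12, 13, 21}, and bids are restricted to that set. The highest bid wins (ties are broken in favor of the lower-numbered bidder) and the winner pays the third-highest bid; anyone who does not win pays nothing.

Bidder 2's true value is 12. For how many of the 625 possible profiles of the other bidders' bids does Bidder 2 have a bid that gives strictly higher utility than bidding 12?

64

Others bid (6, 6, 6, 13): truth gives 0; bid 13 gives 6 > 0. Violating.
Others bid (6, 6, 6, 21): truth gives 0; bid 21 gives 6 > 0. Violating.
Others bid (6, 6, 10, 13): truth gives 0; bid 13 gives 2 > 0. Violating.
Others bid (6, 6, 10, 21): truth gives 0; bid 21 gives 2 > 0. Violating.
Others bid (6, 6, 6, 6): truth gives 6; no alternative beats it.
Others bid (6, 6, 6, 10): truth gives 6; no alternative beats it.
(Checking all 625 profiles: 64 have a profitable deviation, 561 do not.)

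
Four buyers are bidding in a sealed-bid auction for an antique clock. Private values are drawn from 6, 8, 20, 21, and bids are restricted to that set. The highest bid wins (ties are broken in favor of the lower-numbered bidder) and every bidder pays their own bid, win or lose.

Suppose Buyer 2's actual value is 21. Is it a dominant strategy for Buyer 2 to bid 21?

Consider the case where Buyer 1 bids 6, Buyer 3 bids 6 and Buyer 4 bids 6.
Truthful bid 21: wins, pays 21, utility 21 - 21 = 0.
Bid 8 instead: wins, pays 8, utility 21 - 8 = 13.
Since 13 > 0, bidding 8 is strictly better here, so truthful bidding is not dominant.

No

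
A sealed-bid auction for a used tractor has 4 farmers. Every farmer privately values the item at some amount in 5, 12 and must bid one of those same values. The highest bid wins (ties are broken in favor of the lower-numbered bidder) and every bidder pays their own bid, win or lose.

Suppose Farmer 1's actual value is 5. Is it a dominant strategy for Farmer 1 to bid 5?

Yes

Check each profile of the others' bids and compare truth against every alternative bid.
Others bid (5, 5, 5): truth gives 0, best alternative gives -7.
Others bid (5, 5, 12): truth gives -5, best alternative gives -7.
Others bid (5, 12, 5): truth gives -5, best alternative gives -7.
Others bid (5, 12, 12): truth gives -5, best alternative gives -7.
Others bid (12, 5, 5): truth gives -5, best alternative gives -7.
Others bid (12, 5, 12): truth gives -5, best alternative gives -7.
(Remaining 2 profiles checked similarly; truth is weakly best in each.)
In every case the truthful bid is at least as good as any alternative, so it is a dominant strategy.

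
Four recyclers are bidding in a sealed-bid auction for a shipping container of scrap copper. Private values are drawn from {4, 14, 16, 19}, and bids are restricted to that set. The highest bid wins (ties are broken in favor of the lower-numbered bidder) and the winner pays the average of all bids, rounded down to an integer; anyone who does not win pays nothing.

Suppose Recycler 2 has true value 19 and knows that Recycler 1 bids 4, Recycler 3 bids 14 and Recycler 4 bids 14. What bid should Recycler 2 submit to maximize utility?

14

Bid 4: loses, pays 0, utility 0.
Bid 14: wins, pays 11, utility 19 - 11 = 8.
Bid 16: wins, pays 12, utility 19 - 12 = 7.
Bid 19: wins, pays 12, utility 19 - 12 = 7.
The best choice is 14 with utility 8.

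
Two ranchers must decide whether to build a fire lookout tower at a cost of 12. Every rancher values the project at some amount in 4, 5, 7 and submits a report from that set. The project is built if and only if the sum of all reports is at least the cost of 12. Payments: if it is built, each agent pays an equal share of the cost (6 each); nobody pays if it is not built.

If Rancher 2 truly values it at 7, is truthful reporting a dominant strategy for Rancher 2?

Yes

Check each profile of the others' reports and compare truth against every alternative report.
Others report (5): truth gives 1, best alternative gives 0.
Others report (7): truth gives 1, best alternative gives 1.
Others report (4): truth gives 0, best alternative gives 0.
In every case the truthful report is at least as good as any alternative, so it is a dominant strategy.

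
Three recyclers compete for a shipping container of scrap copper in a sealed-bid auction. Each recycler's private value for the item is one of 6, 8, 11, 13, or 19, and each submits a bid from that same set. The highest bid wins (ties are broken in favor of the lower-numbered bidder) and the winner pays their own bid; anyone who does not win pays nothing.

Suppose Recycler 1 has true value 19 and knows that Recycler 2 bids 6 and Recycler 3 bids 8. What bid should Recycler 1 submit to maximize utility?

Bid 6: loses, pays 0, utility 0.
Bid 8: wins, pays 8, utility 19 - 8 = 11.
Bid 11: wins, pays 11, utility 19 - 11 = 8.
Bid 13: wins, pays 13, utility 19 - 13 = 6.
Bid 19: wins, pays 19, utility 19 - 19 = 0.
The best choice is 8 with utility 11.

8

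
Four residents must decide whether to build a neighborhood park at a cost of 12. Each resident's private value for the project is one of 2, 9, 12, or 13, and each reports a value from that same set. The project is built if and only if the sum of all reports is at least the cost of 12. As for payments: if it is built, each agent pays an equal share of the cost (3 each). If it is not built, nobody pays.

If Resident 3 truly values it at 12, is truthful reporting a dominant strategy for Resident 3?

Check each profile of the others' reports and compare truth against every alternative report.
Others report (2, 2, 2): truth gives 9, best alternative gives 9.
Others report (2, 2, 9): truth gives 9, best alternative gives 9.
Others report (2, 2, 12): truth gives 9, best alternative gives 9.
Others report (2, 2, 13): truth gives 9, best alternative gives 9.
Others report (2, 9, 2): truth gives 9, best alternative gives 9.
Others report (2, 9, 9): truth gives 9, best alternative gives 9.
(Remaining 58 profiles checked similarly; truth is weakly best in each.)
In every case the truthful report is at least as good as any alternative, so it is a dominant strategy.

Yes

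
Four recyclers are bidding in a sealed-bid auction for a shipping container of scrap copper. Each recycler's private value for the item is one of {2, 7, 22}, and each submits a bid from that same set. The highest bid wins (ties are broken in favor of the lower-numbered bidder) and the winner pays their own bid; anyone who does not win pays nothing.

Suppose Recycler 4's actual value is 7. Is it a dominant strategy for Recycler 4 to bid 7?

Check each profile of the others' bids and compare truth against every alternative bid.
Others bid (2, 2, 2): truth gives 0, best alternative gives 0.
Others bid (2, 2, 7): truth gives 0, best alternative gives 0.
Others bid (2, 2, 22): truth gives 0, best alternative gives 0.
Others bid (2, 7, 2): truth gives 0, best alternative gives 0.
Others bid (2, 7, 7): truth gives 0, best alternative gives 0.
Others bid (2, 7, 22): truth gives 0, best alternative gives 0.
(Remaining 21 profiles checked similarly; truth is weakly best in each.)
In every case the truthful bid is at least as good as any alternative, so it is a dominant strategy.

Yes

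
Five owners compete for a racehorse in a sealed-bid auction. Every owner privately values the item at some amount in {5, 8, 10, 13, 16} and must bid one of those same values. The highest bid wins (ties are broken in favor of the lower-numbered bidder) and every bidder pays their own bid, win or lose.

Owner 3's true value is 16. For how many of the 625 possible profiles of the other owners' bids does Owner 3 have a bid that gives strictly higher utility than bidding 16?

369

Others bid (5, 5, 5, 5): truth gives 0; bid 8 gives 8 > 0. Violating.
Others bid (5, 5, 5, 8): truth gives 0; bid 8 gives 8 > 0. Violating.
Others bid (5, 5, 5, 10): truth gives 0; bid 10 gives 6 > 0. Violating.
Others bid (5, 5, 5, 13): truth gives 0; bid 13 gives 3 > 0. Violating.
Others bid (5, 5, 5, 16): truth gives 0; no alternative beats it.
Others bid (5, 5, 8, 16): truth gives 0; no alternative beats it.
(Checking all 625 profiles: 369 have a profitable deviation, 256 do not.)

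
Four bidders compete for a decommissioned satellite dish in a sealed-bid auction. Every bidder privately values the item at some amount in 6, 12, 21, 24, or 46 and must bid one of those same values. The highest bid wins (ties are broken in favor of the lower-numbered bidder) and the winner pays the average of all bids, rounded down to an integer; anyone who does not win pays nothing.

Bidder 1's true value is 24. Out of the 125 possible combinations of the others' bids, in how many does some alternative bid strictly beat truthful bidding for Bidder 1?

20

Others bid (6, 6, 6): truth gives 14; bid 6 gives 18 > 14. Violating.
Others bid (6, 6, 12): truth gives 12; bid 12 gives 15 > 12. Violating.
Others bid (6, 6, 21): truth gives 10; bid 21 gives 11 > 10. Violating.
Others bid (6, 12, 6): truth gives 12; bid 12 gives 15 > 12. Violating.
Others bid (6, 6, 24): truth gives 9; no alternative beats it.
Others bid (6, 6, 46): truth gives 0; no alternative beats it.
(Checking all 125 profiles: 20 have a profitable deviation, 105 do not.)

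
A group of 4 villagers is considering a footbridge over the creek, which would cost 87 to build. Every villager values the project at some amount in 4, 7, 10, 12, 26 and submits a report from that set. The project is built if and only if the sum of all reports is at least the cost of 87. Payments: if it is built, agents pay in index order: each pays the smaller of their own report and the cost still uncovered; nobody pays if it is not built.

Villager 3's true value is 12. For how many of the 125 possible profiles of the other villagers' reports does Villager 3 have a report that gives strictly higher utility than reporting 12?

1

Others report (26, 26, 26): truth gives 0; report 10 gives 2 > 0. Violating.
Others report (4, 4, 4): truth gives 0; no alternative beats it.
Others report (4, 4, 7): truth gives 0; no alternative beats it.
(Checking all 125 profiles: 1 has a profitable deviation, 124 do not.)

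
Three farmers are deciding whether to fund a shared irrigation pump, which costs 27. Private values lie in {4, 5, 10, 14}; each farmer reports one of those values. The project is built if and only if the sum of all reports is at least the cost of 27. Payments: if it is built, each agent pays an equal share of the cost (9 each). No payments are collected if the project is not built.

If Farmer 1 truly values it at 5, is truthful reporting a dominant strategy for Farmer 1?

Check each profile of the others' reports and compare truth against every alternative report.
Others report (10, 14): truth gives -4, best alternative gives -4.
Others report (14, 10): truth gives -4, best alternative gives -4.
Others report (14, 14): truth gives -4, best alternative gives -4.
Others report (4, 4): truth gives 0, best alternative gives 0.
Others report (4, 5): truth gives 0, best alternative gives 0.
Others report (4, 10): truth gives 0, best alternative gives 0.
(Remaining 10 profiles checked similarly; truth is weakly best in each.)
In every case the truthful report is at least as good as any alternative, so it is a dominant strategy.

Yes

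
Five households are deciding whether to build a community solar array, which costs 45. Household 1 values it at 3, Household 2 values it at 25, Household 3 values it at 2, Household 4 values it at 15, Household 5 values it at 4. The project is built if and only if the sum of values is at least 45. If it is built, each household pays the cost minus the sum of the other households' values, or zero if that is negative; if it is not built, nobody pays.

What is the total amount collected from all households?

32

Total value 49 ≥ cost 45, so it is built.
Household 1: others sum to 46; max(0, 45 - 46) = 0.
Household 2: others sum to 24; max(0, 45 - 24) = 21.
Household 3: others sum to 47; max(0, 45 - 47) = 0.
Household 4: others sum to 34; max(0, 45 - 34) = 11.
Household 5: others sum to 45; max(0, 45 - 45) = 0.
Total collected = 0 + 21 + 0 + 11 + 0 = 32.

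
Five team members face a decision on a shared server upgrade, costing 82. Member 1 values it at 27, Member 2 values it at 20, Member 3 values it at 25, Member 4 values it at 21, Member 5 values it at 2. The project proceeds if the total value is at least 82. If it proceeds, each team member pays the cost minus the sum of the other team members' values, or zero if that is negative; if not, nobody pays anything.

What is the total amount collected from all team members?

Total value 95 ≥ cost 82, so it is built.
Member 1: others sum to 68; max(0, 82 - 68) = 14.
Member 2: others sum to 75; max(0, 82 - 75) = 7.
Member 3: others sum to 70; max(0, 82 - 70) = 12.
Member 4: others sum to 74; max(0, 82 - 74) = 8.
Member 5: others sum to 93; max(0, 82 - 93) = 0.
Total collected = 14 + 7 + 12 + 8 + 0 = 41.

41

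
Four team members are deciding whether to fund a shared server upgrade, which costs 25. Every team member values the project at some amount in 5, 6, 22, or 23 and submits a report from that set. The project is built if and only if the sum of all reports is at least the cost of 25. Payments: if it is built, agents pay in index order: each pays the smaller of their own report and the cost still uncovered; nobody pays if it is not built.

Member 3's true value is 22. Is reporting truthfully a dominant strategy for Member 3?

Consider the case where Member 1 reports 5, Member 2 reports 5 and Member 4 reports 22.
Truthful report 22: project built, pays 15, utility 22 - 15 = 7.
Report 5 instead: project built, pays 5, utility 22 - 5 = 17.
Since 17 > 7, reporting 5 is strictly better here, so truthful reporting is not dominant.

No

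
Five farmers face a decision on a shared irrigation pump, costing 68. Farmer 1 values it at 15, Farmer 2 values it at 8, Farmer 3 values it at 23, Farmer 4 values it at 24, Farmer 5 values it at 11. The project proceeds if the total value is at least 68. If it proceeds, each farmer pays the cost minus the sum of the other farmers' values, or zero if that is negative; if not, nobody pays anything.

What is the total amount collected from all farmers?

Total value 81 ≥ cost 68, so it is built.
Farmer 1: others sum to 66; max(0, 68 - 66) = 2.
Farmer 2: others sum to 73; max(0, 68 - 73) = 0.
Farmer 3: others sum to 58; max(0, 68 - 58) = 10.
Farmer 4: others sum to 57; max(0, 68 - 57) = 11.
Farmer 5: others sum to 70; max(0, 68 - 70) = 0.
Total collected = 2 + 0 + 10 + 11 + 0 = 23.

23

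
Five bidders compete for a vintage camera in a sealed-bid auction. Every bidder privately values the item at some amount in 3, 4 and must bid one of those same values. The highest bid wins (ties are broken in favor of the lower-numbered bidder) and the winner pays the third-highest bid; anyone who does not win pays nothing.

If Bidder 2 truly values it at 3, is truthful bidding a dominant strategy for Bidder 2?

Yes

Check each profile of the others' bids and compare truth against every alternative bid.
Others bid (3, 3, 4, 4): truth gives 0, best alternative gives -1.
Others bid (3, 4, 3, 4): truth gives 0, best alternative gives -1.
Others bid (3, 4, 4, 3): truth gives 0, best alternative gives -1.
Others bid (3, 4, 4, 4): truth gives 0, best alternative gives -1.
Others bid (3, 3, 3, 3): truth gives 0, best alternative gives 0.
Others bid (3, 3, 3, 4): truth gives 0, best alternative gives 0.
(Remaining 10 profiles checked similarly; truth is weakly best in each.)
In every case the truthful bid is at least as good as any alternative, so it is a dominant strategy.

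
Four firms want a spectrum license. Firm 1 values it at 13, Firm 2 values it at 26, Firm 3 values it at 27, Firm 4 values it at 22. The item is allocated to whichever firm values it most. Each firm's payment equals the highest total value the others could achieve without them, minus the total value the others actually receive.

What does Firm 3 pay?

Firm 3 has the highest value and receives the item.
Without Firm 3, the item would go to the next-highest value, 26, so the others could achieve 26.
With Firm 3 present and winning, the others receive nothing, so their total is 0.
Payment = 26 - 0 = 26.

26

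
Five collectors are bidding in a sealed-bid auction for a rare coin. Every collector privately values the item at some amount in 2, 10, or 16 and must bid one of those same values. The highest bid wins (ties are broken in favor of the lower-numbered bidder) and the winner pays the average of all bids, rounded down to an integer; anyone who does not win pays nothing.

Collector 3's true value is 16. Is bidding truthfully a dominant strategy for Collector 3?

Consider the case where Collector 1 bids 2, Collector 2 bids 2, Collector 4 bids 2 and Collector 5 bids 2.
Truthful bid 16: wins, pays 4, utility 16 - 4 = 12.
Bid 10 instead: wins, pays 3, utility 16 - 3 = 13.
Since 13 > 12, bidding 10 is strictly better here, so truthful bidding is not dominant.

No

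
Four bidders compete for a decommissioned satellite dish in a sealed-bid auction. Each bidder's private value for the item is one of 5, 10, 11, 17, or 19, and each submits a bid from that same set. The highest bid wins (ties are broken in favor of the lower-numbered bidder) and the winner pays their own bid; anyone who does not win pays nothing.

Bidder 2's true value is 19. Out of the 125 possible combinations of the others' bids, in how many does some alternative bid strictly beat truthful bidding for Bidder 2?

48

Others bid (5, 5, 5): truth gives 0; bid 10 gives 9 > 0. Violating.
Others bid (5, 5, 10): truth gives 0; bid 10 gives 9 > 0. Violating.
Others bid (5, 5, 11): truth gives 0; bid 11 gives 8 > 0. Violating.
Others bid (5, 5, 17): truth gives 0; bid 17 gives 2 > 0. Violating.
Others bid (5, 5, 19): truth gives 0; no alternative beats it.
Others bid (5, 10, 19): truth gives 0; no alternative beats it.
(Checking all 125 profiles: 48 have a profitable deviation, 77 do not.)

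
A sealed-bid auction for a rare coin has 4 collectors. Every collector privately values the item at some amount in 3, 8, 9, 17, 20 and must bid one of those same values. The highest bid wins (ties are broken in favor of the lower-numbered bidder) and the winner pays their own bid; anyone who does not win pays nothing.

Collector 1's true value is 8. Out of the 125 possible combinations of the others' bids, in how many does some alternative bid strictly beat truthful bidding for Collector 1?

Others bid (3, 3, 3): truth gives 0; bid 3 gives 5 > 0. Violating.
Others bid (3, 3, 8): truth gives 0; no alternative beats it.
Others bid (3, 3, 9): truth gives 0; no alternative beats it.
(Checking all 125 profiles: 1 has a profitable deviation, 124 do not.)

1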